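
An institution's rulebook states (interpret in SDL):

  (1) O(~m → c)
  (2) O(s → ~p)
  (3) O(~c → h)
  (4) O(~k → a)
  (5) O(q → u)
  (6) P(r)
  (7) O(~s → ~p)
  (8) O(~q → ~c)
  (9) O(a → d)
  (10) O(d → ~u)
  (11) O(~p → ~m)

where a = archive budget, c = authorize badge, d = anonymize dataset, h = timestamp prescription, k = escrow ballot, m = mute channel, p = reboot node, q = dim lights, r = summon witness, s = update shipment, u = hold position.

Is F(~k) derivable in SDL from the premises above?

Yes

Premises 2 and 7 are O(s → ~p) and O(~s → ~p); every ideal world satisfies s or ~s, so in either case ~p holds — hence O(~p).
Premise 11 is O(~p → ~m); since O(~p), deontic closure gives O(~m).
From O(~m) and premise 1, O(~m → c), we obtain O(c).
The contrapositive of premise 8 (O(~q → ~c)) is O(c → q), and O(c) is already established, so O(q).
Applying K to premise 5 (O(q → u)) and O(q) yields O(u).
The contrapositive of premise 10 (O(d → ~u)) is O(u → ~d), and O(u) is already established, so O(~d).
Premise 9, O(a → d), contraposes to O(~d → ~a); with O(~d) we get O(~a).
Premise 4, O(~k → a), contraposes to O(~a → k); with O(~a) we get O(k).
Premises 3, 6 do not contribute to this derivation.
So O(k) holds, i.e. F(~k). The claim follows.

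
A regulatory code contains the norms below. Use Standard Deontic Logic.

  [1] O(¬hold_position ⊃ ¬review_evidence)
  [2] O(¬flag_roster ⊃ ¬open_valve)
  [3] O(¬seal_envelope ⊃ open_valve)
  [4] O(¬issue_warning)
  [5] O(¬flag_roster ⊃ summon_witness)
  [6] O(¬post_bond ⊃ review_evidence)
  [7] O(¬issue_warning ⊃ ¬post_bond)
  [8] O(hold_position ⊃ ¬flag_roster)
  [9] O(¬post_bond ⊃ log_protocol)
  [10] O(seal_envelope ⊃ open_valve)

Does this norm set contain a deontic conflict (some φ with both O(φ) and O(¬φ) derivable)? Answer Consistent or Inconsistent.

Premises 10 and 3 cover both cases: O(seal_envelope ⊃ open_valve) and O(¬seal_envelope ⊃ open_valve). Since seal_envelope ∨ ¬seal_envelope is a tautology, O(open_valve) follows.
Premise 2, O(¬flag_roster ⊃ ¬open_valve), contraposes to O(open_valve ⊃ flag_roster); with O(open_valve) we get O(flag_roster).
The contrapositive of premise 8 (O(hold_position ⊃ ¬flag_roster)) is O(flag_roster ⊃ ¬hold_position), and O(flag_roster) is already established, so O(¬hold_position).
Applying K to premise 1 (O(¬hold_position ⊃ ¬review_evidence)) and O(¬hold_position) yields O(¬review_evidence).
Premise 6, O(¬post_bond ⊃ review_evidence), contraposes to O(¬review_evidence ⊃ post_bond); with O(¬review_evidence) we get O(post_bond).
Premise 7, O(¬issue_warning ⊃ ¬post_bond), contraposes to O(post_bond ⊃ issue_warning); with O(post_bond) we get O(issue_warning).
But premise 4 directly asserts O(¬issue_warning).
We now have both O(issue_warning) and O(¬issue_warning) — issue_warning is simultaneously obligatory and forbidden, violating the D-axiom.

Inconsistent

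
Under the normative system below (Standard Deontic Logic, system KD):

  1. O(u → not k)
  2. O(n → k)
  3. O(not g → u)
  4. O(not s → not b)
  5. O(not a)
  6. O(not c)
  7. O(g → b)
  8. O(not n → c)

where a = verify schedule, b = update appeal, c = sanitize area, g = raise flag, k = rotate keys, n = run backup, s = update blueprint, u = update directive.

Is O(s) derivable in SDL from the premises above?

Yes

Premise 6 states O(not c) outright.
Premise 8 is O(not n → c); contrapositively O(not c → n). Since O(not c) holds, K gives O(n).
Applying K to premise 2 (O(n → k)) and O(n) yields O(k).
Premise 1, O(u → not k), contraposes to O(k → not u); with O(k) we get O(not u).
The contrapositive of premise 3 (O(not g → u)) is O(not u → g), and O(not u) is already established, so O(g).
Applying K to premise 7 (O(g → b)) and O(g) yields O(b).
Premise 4 is O(not s → not b); contrapositively O(b → s). Since O(b) holds, K gives O(s).
Premise 5 does not contribute to this derivation.
So O(s) follows.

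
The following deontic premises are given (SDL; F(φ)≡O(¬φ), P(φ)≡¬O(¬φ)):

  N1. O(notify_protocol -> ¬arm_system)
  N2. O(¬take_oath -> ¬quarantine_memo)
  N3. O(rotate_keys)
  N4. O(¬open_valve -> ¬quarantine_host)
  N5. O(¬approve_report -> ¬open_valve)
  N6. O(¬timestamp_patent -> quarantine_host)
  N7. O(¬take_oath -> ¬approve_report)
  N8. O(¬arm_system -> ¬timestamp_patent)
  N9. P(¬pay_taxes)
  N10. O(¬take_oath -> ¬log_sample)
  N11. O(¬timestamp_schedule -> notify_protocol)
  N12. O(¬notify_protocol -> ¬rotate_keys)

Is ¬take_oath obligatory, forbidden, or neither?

Forbidden

Premise 3 states O(rotate_keys) outright.
Premise 12, O(¬notify_protocol -> ¬rotate_keys), contraposes to O(rotate_keys -> notify_protocol); with O(rotate_keys) we get O(notify_protocol).
With premise 1, O(notify_protocol -> ¬arm_system), the K-axiom yields O(¬arm_system).
From O(¬arm_system) and premise 8, O(¬arm_system -> ¬timestamp_patent), we obtain O(¬timestamp_patent).
Premise 6 is O(¬timestamp_patent -> quarantine_host); since O(¬timestamp_patent), deontic closure gives O(quarantine_host).
The contrapositive of premise 4 (O(¬open_valve -> ¬quarantine_host)) is O(quarantine_host -> open_valve), and O(quarantine_host) is already established, so O(open_valve).
Premise 5, O(¬approve_report -> ¬open_valve), contraposes to O(open_valve -> approve_report); with O(open_valve) we get O(approve_report).
Premise 7, O(¬take_oath -> ¬approve_report), contraposes to O(approve_report -> take_oath); with O(approve_report) we get O(take_oath).
Premises 2, 9, 10, 11 do not contribute to this derivation.
Thus O(take_oath), which is F(¬take_oath): ¬take_oath is forbidden.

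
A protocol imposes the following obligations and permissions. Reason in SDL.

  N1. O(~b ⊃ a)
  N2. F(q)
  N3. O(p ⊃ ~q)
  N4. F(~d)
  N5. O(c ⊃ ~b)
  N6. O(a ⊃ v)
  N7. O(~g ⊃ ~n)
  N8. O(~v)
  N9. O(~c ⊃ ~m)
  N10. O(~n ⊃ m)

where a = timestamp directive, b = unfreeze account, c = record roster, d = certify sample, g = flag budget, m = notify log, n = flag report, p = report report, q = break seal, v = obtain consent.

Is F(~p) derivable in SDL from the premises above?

No

Premise 3 is O(p ⊃ ~q); even if O(~q) held, inferring O(p) would be affirming the consequent — invalid.
No other premise forces O(p). An ideal world satisfying every premise can still have ~p true, so F(~p) is not derivable.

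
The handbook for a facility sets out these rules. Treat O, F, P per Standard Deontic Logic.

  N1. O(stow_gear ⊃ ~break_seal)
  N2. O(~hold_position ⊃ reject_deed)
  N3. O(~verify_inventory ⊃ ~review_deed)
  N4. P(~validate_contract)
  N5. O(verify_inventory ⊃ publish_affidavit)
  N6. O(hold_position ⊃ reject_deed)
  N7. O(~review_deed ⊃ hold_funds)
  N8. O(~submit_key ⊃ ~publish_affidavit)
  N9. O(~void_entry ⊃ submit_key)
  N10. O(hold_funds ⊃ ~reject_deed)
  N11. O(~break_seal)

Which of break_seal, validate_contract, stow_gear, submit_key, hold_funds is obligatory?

By case analysis on ~hold_position: premise 2 gives O(~hold_position ⊃ reject_deed) and premise 6 gives O(hold_position ⊃ reject_deed), so O(reject_deed) either way.
Premise 10 is O(hold_funds ⊃ ~reject_deed); contrapositively O(reject_deed ⊃ ~hold_funds). Since O(reject_deed) holds, K gives O(~hold_funds).
Premise 7 is O(~review_deed ⊃ hold_funds); contrapositively O(~hold_funds ⊃ review_deed). Since O(~hold_funds) holds, K gives O(review_deed).
Premise 3 is O(~verify_inventory ⊃ ~review_deed); contrapositively O(review_deed ⊃ verify_inventory). Since O(review_deed) holds, K gives O(verify_inventory).
From O(verify_inventory) and premise 5, O(verify_inventory ⊃ publish_affidavit), we obtain O(publish_affidavit).
Premise 8, O(~submit_key ⊃ ~publish_affidavit), contraposes to O(publish_affidavit ⊃ submit_key); with O(publish_affidavit) we get O(submit_key).
So O(submit_key) holds — submit_key is obligatory. None of the other listed options is made obligatory by any chain of premises.

submit_key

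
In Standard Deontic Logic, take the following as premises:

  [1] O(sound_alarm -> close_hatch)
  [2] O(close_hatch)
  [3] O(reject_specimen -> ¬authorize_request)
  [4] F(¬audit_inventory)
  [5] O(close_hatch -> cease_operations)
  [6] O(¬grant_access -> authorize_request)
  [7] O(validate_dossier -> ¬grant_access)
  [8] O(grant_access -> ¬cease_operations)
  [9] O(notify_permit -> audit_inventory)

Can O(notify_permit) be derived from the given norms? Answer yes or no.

Premise 9 is O(notify_permit -> audit_inventory); even if O(audit_inventory) held, inferring O(notify_permit) would be affirming the consequent — invalid.
No other premise forces O(notify_permit). An ideal world satisfying every premise can still have notify_permit false, so O(notify_permit) is not derivable.

No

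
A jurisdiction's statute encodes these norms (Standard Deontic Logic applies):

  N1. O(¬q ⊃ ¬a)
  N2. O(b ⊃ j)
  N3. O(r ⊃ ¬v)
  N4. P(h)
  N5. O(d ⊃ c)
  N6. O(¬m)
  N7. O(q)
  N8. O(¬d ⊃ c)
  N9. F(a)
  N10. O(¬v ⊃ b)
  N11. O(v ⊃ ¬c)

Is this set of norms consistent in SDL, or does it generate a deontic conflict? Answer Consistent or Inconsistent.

Premise 1 is O(¬q ⊃ ¬a); even if O(¬a) held, inferring O(¬q) would be affirming the consequent — invalid.
So O(¬q) is not derivable, and the apparent clash with O(q) does not arise.
A world satisfying every obligation exists (e.g. a=false, b=true, c=true, d=false, h=false, j=true, m=false, q=true, r=false, v=false); no atom is both obligatory and forbidden, so the set is consistent.

Consistent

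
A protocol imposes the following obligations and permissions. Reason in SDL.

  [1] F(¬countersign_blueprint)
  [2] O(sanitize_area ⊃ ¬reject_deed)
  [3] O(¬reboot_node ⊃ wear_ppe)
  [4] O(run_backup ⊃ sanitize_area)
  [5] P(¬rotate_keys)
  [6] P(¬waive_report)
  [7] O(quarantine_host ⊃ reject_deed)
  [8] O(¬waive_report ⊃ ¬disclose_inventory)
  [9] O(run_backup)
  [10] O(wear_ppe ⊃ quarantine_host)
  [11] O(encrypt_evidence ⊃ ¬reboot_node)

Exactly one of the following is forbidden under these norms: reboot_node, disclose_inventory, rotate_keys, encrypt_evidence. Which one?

From premise 9 we have O(run_backup).
Premise 4 is O(run_backup ⊃ sanitize_area); since O(run_backup), deontic closure gives O(sanitize_area).
From O(sanitize_area) and premise 2, O(sanitize_area ⊃ ¬reject_deed), we obtain O(¬reject_deed).
Premise 7 is O(quarantine_host ⊃ reject_deed); contrapositively O(¬reject_deed ⊃ ¬quarantine_host). Since O(¬reject_deed) holds, K gives O(¬quarantine_host).
Premise 10 is O(wear_ppe ⊃ quarantine_host); contrapositively O(¬quarantine_host ⊃ ¬wear_ppe). Since O(¬quarantine_host) holds, K gives O(¬wear_ppe).
The contrapositive of premise 3 (O(¬reboot_node ⊃ wear_ppe)) is O(¬wear_ppe ⊃ reboot_node), and O(¬wear_ppe) is already established, so O(reboot_node).
Premise 11, O(encrypt_evidence ⊃ ¬reboot_node), contraposes to O(reboot_node ⊃ ¬encrypt_evidence); with O(reboot_node) we get O(¬encrypt_evidence).
So O(¬encrypt_evidence) holds, i.e. encrypt_evidence is forbidden. None of the other listed options is forbidden under the premises.

encrypt_evidence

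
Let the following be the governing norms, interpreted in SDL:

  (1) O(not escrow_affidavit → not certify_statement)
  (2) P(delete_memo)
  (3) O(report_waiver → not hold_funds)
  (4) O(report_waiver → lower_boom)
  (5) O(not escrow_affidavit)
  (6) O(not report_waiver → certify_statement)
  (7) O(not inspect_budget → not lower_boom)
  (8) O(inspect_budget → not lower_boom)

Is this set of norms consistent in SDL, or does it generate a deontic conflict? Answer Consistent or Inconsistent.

Premises 8 and 7 cover both cases: O(inspect_budget → not lower_boom) and O(not inspect_budget → not lower_boom). Since inspect_budget ∨ not inspect_budget is a tautology, O(not lower_boom) follows.
Premise 4 is O(report_waiver → lower_boom); contrapositively O(not lower_boom → not report_waiver). Since O(not lower_boom) holds, K gives O(not report_waiver).
With premise 6, O(not report_waiver → certify_statement), the K-axiom yields O(certify_statement).
Premise 1, O(not escrow_affidavit → not certify_statement), contraposes to O(certify_statement → escrow_affidavit); with O(certify_statement) we get O(escrow_affidavit).
But premise 5 directly asserts O(not escrow_affidavit).
We now have both O(escrow_affidavit) and O(not escrow_affidavit) — escrow_affidavit is simultaneously obligatory and forbidden, violating the D-axiom.

Inconsistent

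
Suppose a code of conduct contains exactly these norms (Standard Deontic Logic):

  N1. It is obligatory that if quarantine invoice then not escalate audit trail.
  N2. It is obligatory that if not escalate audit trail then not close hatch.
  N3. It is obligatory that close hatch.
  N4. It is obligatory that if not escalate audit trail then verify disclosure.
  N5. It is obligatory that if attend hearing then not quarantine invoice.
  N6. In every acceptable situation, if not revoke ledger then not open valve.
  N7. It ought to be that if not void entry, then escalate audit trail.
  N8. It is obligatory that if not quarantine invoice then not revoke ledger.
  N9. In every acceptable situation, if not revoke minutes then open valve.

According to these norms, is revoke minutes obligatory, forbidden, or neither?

Obligatory

Premise 3 states O(close_hatch) outright.
Premise 2 is O(¬escalate_audit_trail → ¬close_hatch); contrapositively O(close_hatch → escalate_audit_trail). Since O(close_hatch) holds, K gives O(escalate_audit_trail).
The contrapositive of premise 1 (O(quarantine_invoice → ¬escalate_audit_trail)) is O(escalate_audit_trail → ¬quarantine_invoice), and O(escalate_audit_trail) is already established, so O(¬quarantine_invoice).
From O(¬quarantine_invoice) and premise 8, O(¬quarantine_invoice → ¬revoke_ledger), we obtain O(¬revoke_ledger).
Applying K to premise 6 (O(¬revoke_ledger → ¬open_valve)) and O(¬revoke_ledger) yields O(¬open_valve).
Premise 9, O(¬revoke_minutes → open_valve), contraposes to O(¬open_valve → revoke_minutes); with O(¬open_valve) we get O(revoke_minutes).
Premises 4, 5, 7 do not contribute to this derivation.
Hence revoke_minutes is obligatory.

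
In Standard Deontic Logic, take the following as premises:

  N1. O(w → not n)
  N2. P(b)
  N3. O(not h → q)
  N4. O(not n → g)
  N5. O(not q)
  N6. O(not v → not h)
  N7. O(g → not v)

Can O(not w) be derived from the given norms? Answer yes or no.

Yes

Premise 5 states O(not q) outright.
Premise 3 is O(not h → q); contrapositively O(not q → h). Since O(not q) holds, K gives O(h).
Premise 6 is O(not v → not h); contrapositively O(h → v). Since O(h) holds, K gives O(v).
Premise 7 is O(g → not v); contrapositively O(v → not g). Since O(v) holds, K gives O(not g).
Premise 4 is O(not n → g); contrapositively O(not g → n). Since O(not g) holds, K gives O(n).
The contrapositive of premise 1 (O(w → not n)) is O(n → not w), and O(n) is already established, so O(not w).
Premise 2 does not contribute to this derivation.
So O(not w) follows.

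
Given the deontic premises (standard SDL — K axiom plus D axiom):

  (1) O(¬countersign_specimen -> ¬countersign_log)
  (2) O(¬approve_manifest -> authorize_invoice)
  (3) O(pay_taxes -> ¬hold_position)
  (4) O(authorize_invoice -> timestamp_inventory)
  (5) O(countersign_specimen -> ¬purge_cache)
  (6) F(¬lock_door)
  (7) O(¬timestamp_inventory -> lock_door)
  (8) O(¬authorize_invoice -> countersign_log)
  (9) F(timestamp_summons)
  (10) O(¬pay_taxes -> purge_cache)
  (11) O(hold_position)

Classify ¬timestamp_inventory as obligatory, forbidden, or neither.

Forbidden

From premise 11 we have O(hold_position).
Premise 3 is O(pay_taxes -> ¬hold_position); contrapositively O(hold_position -> ¬pay_taxes). Since O(hold_position) holds, K gives O(¬pay_taxes).
From O(¬pay_taxes) and premise 10, O(¬pay_taxes -> purge_cache), we obtain O(purge_cache).
Premise 5, O(countersign_specimen -> ¬purge_cache), contraposes to O(purge_cache -> ¬countersign_specimen); with O(purge_cache) we get O(¬countersign_specimen).
From O(¬countersign_specimen) and premise 1, O(¬countersign_specimen -> ¬countersign_log), we obtain O(¬countersign_log).
Premise 8, O(¬authorize_invoice -> countersign_log), contraposes to O(¬countersign_log -> authorize_invoice); with O(¬countersign_log) we get O(authorize_invoice).
With premise 4, O(authorize_invoice -> timestamp_inventory), the K-axiom yields O(timestamp_inventory).
Premises 2, 6, 7, 9 do not contribute to this derivation.
Thus O(timestamp_inventory), which is F(¬timestamp_inventory): ¬timestamp_inventory is forbidden.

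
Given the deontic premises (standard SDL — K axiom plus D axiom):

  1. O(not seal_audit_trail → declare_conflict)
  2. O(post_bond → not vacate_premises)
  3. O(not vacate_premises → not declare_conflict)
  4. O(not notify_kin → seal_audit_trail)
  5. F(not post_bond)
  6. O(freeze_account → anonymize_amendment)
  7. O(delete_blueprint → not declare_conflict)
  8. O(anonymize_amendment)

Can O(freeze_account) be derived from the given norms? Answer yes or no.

No

Premise 6 is O(freeze_account → anonymize_amendment); even if O(anonymize_amendment) held, inferring O(freeze_account) would be affirming the consequent — invalid.
No other premise forces O(freeze_account). An ideal world satisfying every premise can still have freeze_account false, so O(freeze_account) is not derivable.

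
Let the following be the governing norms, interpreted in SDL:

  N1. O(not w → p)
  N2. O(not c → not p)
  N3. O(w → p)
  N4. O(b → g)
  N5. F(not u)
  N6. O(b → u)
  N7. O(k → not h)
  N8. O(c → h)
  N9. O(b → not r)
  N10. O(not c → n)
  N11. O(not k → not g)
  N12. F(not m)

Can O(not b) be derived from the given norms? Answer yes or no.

Premises 1 and 3 cover both cases: O(not w → p) and O(w → p). Since not w ∨ w is a tautology, O(p) follows.
The contrapositive of premise 2 (O(not c → not p)) is O(p → c), and O(p) is already established, so O(c).
Premise 8 is O(c → h); since O(c), deontic closure gives O(h).
Premise 7, O(k → not h), contraposes to O(h → not k); with O(h) we get O(not k).
Premise 11 is O(not k → not g); since O(not k), deontic closure gives O(not g).
Premise 4, O(b → g), contraposes to O(not g → not b); with O(not g) we get O(not b).
Premises 5, 6, 9, 10, 12 do not contribute to this derivation.
So O(not b) follows.

Yes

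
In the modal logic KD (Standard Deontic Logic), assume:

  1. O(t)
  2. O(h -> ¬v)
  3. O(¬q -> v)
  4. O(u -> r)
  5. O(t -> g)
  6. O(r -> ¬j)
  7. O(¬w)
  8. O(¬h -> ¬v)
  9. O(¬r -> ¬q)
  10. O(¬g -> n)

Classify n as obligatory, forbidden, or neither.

Premise 10 is O(¬g -> n), but O(¬g) is not derivable from the premises, so it does not yield O(n).
No premise or chain of K-axiom applications forces O(n), and none forces O(¬n). So n is neither obligatory nor forbidden under these norms.

Neither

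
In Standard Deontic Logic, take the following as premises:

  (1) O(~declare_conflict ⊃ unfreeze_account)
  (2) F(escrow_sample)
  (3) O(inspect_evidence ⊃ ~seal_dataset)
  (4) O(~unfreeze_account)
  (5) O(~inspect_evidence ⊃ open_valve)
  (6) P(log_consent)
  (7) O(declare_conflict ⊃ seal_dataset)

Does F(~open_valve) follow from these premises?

Yes

From premise 4 we have O(~unfreeze_account).
The contrapositive of premise 1 (O(~declare_conflict ⊃ unfreeze_account)) is O(~unfreeze_account ⊃ declare_conflict), and O(~unfreeze_account) is already established, so O(declare_conflict).
Premise 7 is O(declare_conflict ⊃ seal_dataset); since O(declare_conflict), deontic closure gives O(seal_dataset).
Premise 3 is O(inspect_evidence ⊃ ~seal_dataset); contrapositively O(seal_dataset ⊃ ~inspect_evidence). Since O(seal_dataset) holds, K gives O(~inspect_evidence).
Applying K to premise 5 (O(~inspect_evidence ⊃ open_valve)) and O(~inspect_evidence) yields O(open_valve).
Premises 2, 6 do not contribute to this derivation.
So O(open_valve) holds, i.e. F(~open_valve). The claim follows.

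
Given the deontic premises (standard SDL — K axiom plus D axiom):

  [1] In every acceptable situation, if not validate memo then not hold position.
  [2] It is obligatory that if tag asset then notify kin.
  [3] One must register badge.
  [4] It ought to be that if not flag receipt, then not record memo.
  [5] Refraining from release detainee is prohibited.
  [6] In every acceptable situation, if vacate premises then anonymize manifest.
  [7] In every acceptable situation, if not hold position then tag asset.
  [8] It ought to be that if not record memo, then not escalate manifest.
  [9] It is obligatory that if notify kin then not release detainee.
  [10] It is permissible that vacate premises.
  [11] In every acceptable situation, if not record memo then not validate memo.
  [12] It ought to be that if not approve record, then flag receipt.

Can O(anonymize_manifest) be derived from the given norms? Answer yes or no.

No

Premise 6 is O(vacate_premises → anonymize_manifest), but O(vacate_premises) is not derivable from the premises (the permission P(vacate_premises) asserts only ¬O(¬vacate_premises), not O(vacate_premises)), so it does not yield O(anonymize_manifest).
No other premise forces O(anonymize_manifest). An ideal world satisfying every premise can still have anonymize_manifest false, so O(anonymize_manifest) is not derivable.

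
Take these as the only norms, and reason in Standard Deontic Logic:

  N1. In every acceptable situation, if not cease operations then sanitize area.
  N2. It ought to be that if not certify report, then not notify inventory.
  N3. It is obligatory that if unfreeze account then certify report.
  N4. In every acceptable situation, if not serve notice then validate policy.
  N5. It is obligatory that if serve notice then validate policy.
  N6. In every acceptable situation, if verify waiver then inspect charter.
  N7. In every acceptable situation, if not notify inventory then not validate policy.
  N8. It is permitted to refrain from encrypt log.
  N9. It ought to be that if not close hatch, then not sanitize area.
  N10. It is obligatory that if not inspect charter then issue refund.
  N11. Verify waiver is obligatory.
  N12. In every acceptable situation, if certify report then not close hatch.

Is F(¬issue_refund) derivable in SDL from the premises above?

Premise 10 is O(¬inspect_charter → issue_refund), but O(¬inspect_charter) is not derivable from the premises, so it does not yield O(issue_refund).
No other premise forces O(issue_refund). An ideal world satisfying every premise can still have ¬issue_refund true, so F(¬issue_refund) is not derivable.

No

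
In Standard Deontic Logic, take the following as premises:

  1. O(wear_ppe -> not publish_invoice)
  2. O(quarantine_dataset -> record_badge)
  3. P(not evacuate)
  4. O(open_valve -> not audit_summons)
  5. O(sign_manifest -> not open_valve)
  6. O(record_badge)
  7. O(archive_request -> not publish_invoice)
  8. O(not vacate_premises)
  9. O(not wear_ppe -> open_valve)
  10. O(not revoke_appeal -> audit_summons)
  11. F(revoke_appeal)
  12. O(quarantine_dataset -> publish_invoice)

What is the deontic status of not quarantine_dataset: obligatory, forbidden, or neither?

Premise 11, F(revoke_appeal), is equivalent to O(not revoke_appeal).
With premise 10, O(not revoke_appeal -> audit_summons), the K-axiom yields O(audit_summons).
Premise 4, O(open_valve -> not audit_summons), contraposes to O(audit_summons -> not open_valve); with O(audit_summons) we get O(not open_valve).
Premise 9, O(not wear_ppe -> open_valve), contraposes to O(not open_valve -> wear_ppe); with O(not open_valve) we get O(wear_ppe).
Premise 1 is O(wear_ppe -> not publish_invoice); since O(wear_ppe), deontic closure gives O(not publish_invoice).
Premise 12 is O(quarantine_dataset -> publish_invoice); contrapositively O(not publish_invoice -> not quarantine_dataset). Since O(not publish_invoice) holds, K gives O(not quarantine_dataset).
Premises 2, 3, 5, 6, 7, 8 do not contribute to this derivation.
Hence not quarantine_dataset is obligatory.

Obligatory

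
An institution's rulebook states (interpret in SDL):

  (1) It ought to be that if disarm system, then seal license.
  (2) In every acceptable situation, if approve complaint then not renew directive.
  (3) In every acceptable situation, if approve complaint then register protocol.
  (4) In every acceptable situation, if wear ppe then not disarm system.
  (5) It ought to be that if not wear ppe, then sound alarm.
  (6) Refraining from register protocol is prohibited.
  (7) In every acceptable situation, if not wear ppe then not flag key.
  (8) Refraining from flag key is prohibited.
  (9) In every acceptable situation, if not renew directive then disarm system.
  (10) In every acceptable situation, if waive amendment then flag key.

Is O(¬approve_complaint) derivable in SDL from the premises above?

Yes

Premise 8 is F(¬flag_key), i.e. O(flag_key).
Premise 7, O(¬wear_ppe → ¬flag_key), contraposes to O(flag_key → wear_ppe); with O(flag_key) we get O(wear_ppe).
From O(wear_ppe) and premise 4, O(wear_ppe → ¬disarm_system), we obtain O(¬disarm_system).
Premise 9 is O(¬renew_directive → disarm_system); contrapositively O(¬disarm_system → renew_directive). Since O(¬disarm_system) holds, K gives O(renew_directive).
Premise 2, O(approve_complaint → ¬renew_directive), contraposes to O(renew_directive → ¬approve_complaint); with O(renew_directive) we get O(¬approve_complaint).
Premises 1, 3, 5, 6, 10 do not contribute to this derivation.
So O(¬approve_complaint) follows.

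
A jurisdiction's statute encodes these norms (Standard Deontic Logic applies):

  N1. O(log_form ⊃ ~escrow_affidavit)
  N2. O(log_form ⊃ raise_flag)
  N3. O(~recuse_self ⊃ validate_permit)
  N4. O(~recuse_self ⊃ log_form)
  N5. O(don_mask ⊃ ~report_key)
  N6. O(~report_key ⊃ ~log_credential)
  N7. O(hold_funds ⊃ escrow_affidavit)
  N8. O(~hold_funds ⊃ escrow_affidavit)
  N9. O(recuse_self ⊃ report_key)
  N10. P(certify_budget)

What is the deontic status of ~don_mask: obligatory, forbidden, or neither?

Obligatory

By case analysis on ~hold_funds: premise 8 gives O(~hold_funds ⊃ escrow_affidavit) and premise 7 gives O(hold_funds ⊃ escrow_affidavit), so O(escrow_affidavit) either way.
Premise 1, O(log_form ⊃ ~escrow_affidavit), contraposes to O(escrow_affidavit ⊃ ~log_form); with O(escrow_affidavit) we get O(~log_form).
The contrapositive of premise 4 (O(~recuse_self ⊃ log_form)) is O(~log_form ⊃ recuse_self), and O(~log_form) is already established, so O(recuse_self).
Applying K to premise 9 (O(recuse_self ⊃ report_key)) and O(recuse_self) yields O(report_key).
Premise 5, O(don_mask ⊃ ~report_key), contraposes to O(report_key ⊃ ~don_mask); with O(report_key) we get O(~don_mask).
Premises 2, 3, 6, 10 do not contribute to this derivation.
Hence ~don_mask is obligatory.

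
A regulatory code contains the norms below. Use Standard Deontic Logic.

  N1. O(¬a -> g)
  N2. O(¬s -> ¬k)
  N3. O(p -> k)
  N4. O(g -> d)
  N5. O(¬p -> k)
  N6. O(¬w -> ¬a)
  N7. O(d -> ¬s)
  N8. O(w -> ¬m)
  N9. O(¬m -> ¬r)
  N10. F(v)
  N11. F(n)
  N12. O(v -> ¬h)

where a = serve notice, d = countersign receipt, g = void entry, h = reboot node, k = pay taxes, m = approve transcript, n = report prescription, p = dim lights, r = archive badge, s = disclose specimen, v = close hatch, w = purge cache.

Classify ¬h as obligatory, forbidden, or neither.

Premise 12 is O(v -> ¬h), but O(v) is not derivable from the premises, so it does not yield O(¬h).
No premise or chain of K-axiom applications forces O(¬h), and none forces O(h). So ¬h is neither obligatory nor forbidden under these norms.

Neither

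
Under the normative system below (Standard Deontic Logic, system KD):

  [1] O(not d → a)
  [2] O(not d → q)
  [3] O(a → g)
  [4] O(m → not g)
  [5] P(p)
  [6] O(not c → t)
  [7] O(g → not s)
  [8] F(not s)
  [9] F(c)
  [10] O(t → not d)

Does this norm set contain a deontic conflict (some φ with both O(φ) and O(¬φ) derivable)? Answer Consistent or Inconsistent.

F(not s) at premise 8 means O(s).
The contrapositive of premise 7 (O(g → not s)) is O(s → not g), and O(s) is already established, so O(not g).
Premise 3 is O(a → g); contrapositively O(not g → not a). Since O(not g) holds, K gives O(not a).
Premise 1, O(not d → a), contraposes to O(not a → d); with O(not a) we get O(d).
The contrapositive of premise 10 (O(t → not d)) is O(d → not t), and O(d) is already established, so O(not t).
Premise 6, O(not c → t), contraposes to O(not t → c); with O(not t) we get O(c).
But premise 9, F(c), means O(not c).
We now have both O(c) and O(not c) — c is simultaneously obligatory and forbidden, violating the D-axiom.

Inconsistent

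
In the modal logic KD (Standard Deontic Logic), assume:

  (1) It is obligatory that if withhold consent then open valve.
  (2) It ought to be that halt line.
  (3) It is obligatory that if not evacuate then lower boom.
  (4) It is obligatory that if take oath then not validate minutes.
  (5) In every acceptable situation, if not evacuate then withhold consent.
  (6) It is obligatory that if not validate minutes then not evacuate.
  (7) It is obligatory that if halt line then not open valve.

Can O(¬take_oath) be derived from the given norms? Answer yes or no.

Premise 2 states O(halt_line) outright.
Premise 7 is O(halt_line → ¬open_valve); since O(halt_line), deontic closure gives O(¬open_valve).
The contrapositive of premise 1 (O(withhold_consent → open_valve)) is O(¬open_valve → ¬withhold_consent), and O(¬open_valve) is already established, so O(¬withhold_consent).
The contrapositive of premise 5 (O(¬evacuate → withhold_consent)) is O(¬withhold_consent → evacuate), and O(¬withhold_consent) is already established, so O(evacuate).
Premise 6, O(¬validate_minutes → ¬evacuate), contraposes to O(evacuate → validate_minutes); with O(evacuate) we get O(validate_minutes).
Premise 4 is O(take_oath → ¬validate_minutes); contrapositively O(validate_minutes → ¬take_oath). Since O(validate_minutes) holds, K gives O(¬take_oath).
Premise 3 does not contribute to this derivation.
So O(¬take_oath) follows.

Yes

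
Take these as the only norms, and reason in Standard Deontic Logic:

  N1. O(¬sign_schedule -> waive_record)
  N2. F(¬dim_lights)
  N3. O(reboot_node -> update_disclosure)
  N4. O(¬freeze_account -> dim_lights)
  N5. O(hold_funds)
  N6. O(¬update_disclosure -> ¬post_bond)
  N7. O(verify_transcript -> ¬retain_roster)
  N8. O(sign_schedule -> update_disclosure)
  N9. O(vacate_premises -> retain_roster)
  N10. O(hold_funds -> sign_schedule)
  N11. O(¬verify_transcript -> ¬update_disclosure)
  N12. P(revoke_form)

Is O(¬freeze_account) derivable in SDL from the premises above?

No

Premise 4 is O(¬freeze_account -> dim_lights); even if O(dim_lights) held, inferring O(¬freeze_account) would be affirming the consequent — invalid.
No other premise forces O(¬freeze_account). An ideal world satisfying every premise can still have ¬freeze_account false, so O(¬freeze_account) is not derivable.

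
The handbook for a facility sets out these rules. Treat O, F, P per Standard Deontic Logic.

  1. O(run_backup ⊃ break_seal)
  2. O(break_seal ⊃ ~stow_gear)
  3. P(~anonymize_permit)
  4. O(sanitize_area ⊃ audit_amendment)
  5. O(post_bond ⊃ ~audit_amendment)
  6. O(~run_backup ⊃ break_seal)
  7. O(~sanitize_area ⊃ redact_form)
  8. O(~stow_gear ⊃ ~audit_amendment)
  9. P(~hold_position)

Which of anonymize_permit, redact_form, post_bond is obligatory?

By case analysis on ~run_backup: premise 6 gives O(~run_backup ⊃ break_seal) and premise 1 gives O(run_backup ⊃ break_seal), so O(break_seal) either way.
From O(break_seal) and premise 2, O(break_seal ⊃ ~stow_gear), we obtain O(~stow_gear).
With premise 8, O(~stow_gear ⊃ ~audit_amendment), the K-axiom yields O(~audit_amendment).
Premise 4, O(sanitize_area ⊃ audit_amendment), contraposes to O(~audit_amendment ⊃ ~sanitize_area); with O(~audit_amendment) we get O(~sanitize_area).
With premise 7, O(~sanitize_area ⊃ redact_form), the K-axiom yields O(redact_form).
So O(redact_form) holds — redact_form is obligatory. None of the other listed options is made obligatory by any chain of premises.

redact_form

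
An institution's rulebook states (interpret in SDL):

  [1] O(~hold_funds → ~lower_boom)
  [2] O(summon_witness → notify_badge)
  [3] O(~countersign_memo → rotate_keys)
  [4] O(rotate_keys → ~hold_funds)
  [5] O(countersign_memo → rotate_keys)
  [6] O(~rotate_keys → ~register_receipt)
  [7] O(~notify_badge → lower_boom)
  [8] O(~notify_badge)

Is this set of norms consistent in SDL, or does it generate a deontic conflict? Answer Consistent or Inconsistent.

Inconsistent

Premises 5 and 3 cover both cases: O(countersign_memo → rotate_keys) and O(~countersign_memo → rotate_keys). Since countersign_memo ∨ ~countersign_memo is a tautology, O(rotate_keys) follows.
Applying K to premise 4 (O(rotate_keys → ~hold_funds)) and O(rotate_keys) yields O(~hold_funds).
With premise 1, O(~hold_funds → ~lower_boom), the K-axiom yields O(~lower_boom).
Premise 7, O(~notify_badge → lower_boom), contraposes to O(~lower_boom → notify_badge); with O(~lower_boom) we get O(notify_badge).
But premise 8 directly asserts O(~notify_badge).
We now have both O(notify_badge) and O(~notify_badge) — notify_badge is simultaneously obligatory and forbidden, violating the D-axiom.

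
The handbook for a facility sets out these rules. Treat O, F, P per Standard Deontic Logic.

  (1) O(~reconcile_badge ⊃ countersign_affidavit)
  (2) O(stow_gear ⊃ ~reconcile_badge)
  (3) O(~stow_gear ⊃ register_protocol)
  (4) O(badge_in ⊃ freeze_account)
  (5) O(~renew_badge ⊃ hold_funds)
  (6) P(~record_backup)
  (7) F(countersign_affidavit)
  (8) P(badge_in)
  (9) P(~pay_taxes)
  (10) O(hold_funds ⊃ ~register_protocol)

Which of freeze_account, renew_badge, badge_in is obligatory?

Premise 7 is F(countersign_affidavit), i.e. O(~countersign_affidavit).
Premise 1 is O(~reconcile_badge ⊃ countersign_affidavit); contrapositively O(~countersign_affidavit ⊃ reconcile_badge). Since O(~countersign_affidavit) holds, K gives O(reconcile_badge).
Premise 2 is O(stow_gear ⊃ ~reconcile_badge); contrapositively O(reconcile_badge ⊃ ~stow_gear). Since O(reconcile_badge) holds, K gives O(~stow_gear).
From O(~stow_gear) and premise 3, O(~stow_gear ⊃ register_protocol), we obtain O(register_protocol).
Premise 10, O(hold_funds ⊃ ~register_protocol), contraposes to O(register_protocol ⊃ ~hold_funds); with O(register_protocol) we get O(~hold_funds).
The contrapositive of premise 5 (O(~renew_badge ⊃ hold_funds)) is O(~hold_funds ⊃ renew_badge), and O(~hold_funds) is already established, so O(renew_badge).
So O(renew_badge) holds — renew_badge is obligatory. None of the other listed options is made obligatory by any chain of premises.

renew_badge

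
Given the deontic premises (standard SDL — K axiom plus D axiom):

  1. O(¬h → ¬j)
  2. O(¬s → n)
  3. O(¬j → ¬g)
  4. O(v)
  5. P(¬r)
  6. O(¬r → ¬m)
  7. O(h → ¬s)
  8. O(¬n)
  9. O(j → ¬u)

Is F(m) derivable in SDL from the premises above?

No

Premise 6 is O(¬r → ¬m), but O(¬r) is not derivable from the premises (the permission P(¬r) asserts only ¬O(r), not O(¬r)), so it does not yield O(¬m).
No other premise forces O(¬m). An ideal world satisfying every premise can still have m true, so F(m) is not derivable.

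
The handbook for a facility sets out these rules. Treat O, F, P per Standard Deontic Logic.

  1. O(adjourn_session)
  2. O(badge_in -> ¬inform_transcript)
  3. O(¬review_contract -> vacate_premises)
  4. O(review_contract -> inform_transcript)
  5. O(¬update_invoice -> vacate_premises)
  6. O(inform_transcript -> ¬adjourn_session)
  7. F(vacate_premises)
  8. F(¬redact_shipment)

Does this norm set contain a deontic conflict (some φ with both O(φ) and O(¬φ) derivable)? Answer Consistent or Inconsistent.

Inconsistent

Premise 1 states O(adjourn_session) outright.
Premise 6, O(inform_transcript -> ¬adjourn_session), contraposes to O(adjourn_session -> ¬inform_transcript); with O(adjourn_session) we get O(¬inform_transcript).
Premise 4, O(review_contract -> inform_transcript), contraposes to O(¬inform_transcript -> ¬review_contract); with O(¬inform_transcript) we get O(¬review_contract).
From O(¬review_contract) and premise 3, O(¬review_contract -> vacate_premises), we obtain O(vacate_premises).
Yet premise 7 is F(vacate_premises), i.e. O(¬vacate_premises).
We now have both O(vacate_premises) and O(¬vacate_premises) — vacate_premises is simultaneously obligatory and forbidden, violating the D-axiom.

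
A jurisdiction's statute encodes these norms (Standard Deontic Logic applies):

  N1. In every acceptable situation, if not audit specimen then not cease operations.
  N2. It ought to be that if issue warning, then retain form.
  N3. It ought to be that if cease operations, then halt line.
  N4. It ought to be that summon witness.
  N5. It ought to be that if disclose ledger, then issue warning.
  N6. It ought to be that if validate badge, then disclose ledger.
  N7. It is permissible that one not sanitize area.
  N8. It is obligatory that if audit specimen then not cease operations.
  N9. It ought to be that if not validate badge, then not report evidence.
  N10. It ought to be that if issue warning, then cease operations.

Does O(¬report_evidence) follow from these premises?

Premises 1 and 8 cover both cases: O(¬audit_specimen → ¬cease_operations) and O(audit_specimen → ¬cease_operations). Since ¬audit_specimen ∨ audit_specimen is a tautology, O(¬cease_operations) follows.
Premise 10 is O(issue_warning → cease_operations); contrapositively O(¬cease_operations → ¬issue_warning). Since O(¬cease_operations) holds, K gives O(¬issue_warning).
Premise 5 is O(disclose_ledger → issue_warning); contrapositively O(¬issue_warning → ¬disclose_ledger). Since O(¬issue_warning) holds, K gives O(¬disclose_ledger).
Premise 6, O(validate_badge → disclose_ledger), contraposes to O(¬disclose_ledger → ¬validate_badge); with O(¬disclose_ledger) we get O(¬validate_badge).
Applying K to premise 9 (O(¬validate_badge → ¬report_evidence)) and O(¬validate_badge) yields O(¬report_evidence).
Premises 2, 3, 4, 7 do not contribute to this derivation.
So O(¬report_evidence) follows.

Yes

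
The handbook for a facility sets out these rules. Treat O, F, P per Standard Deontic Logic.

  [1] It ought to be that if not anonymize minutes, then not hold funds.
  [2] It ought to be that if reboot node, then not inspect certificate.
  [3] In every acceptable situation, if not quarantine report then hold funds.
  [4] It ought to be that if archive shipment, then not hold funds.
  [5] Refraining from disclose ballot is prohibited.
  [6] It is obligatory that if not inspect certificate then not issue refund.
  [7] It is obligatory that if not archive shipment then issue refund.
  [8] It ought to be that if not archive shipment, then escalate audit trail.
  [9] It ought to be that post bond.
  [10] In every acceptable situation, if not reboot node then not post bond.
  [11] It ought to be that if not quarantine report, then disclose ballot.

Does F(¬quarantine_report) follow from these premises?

Yes

Premise 9 states O(post_bond) outright.
Premise 10, O(¬reboot_node → ¬post_bond), contraposes to O(post_bond → reboot_node); with O(post_bond) we get O(reboot_node).
From O(reboot_node) and premise 2, O(reboot_node → ¬inspect_certificate), we obtain O(¬inspect_certificate).
From O(¬inspect_certificate) and premise 6, O(¬inspect_certificate → ¬issue_refund), we obtain O(¬issue_refund).
Premise 7, O(¬archive_shipment → issue_refund), contraposes to O(¬issue_refund → archive_shipment); with O(¬issue_refund) we get O(archive_shipment).
With premise 4, O(archive_shipment → ¬hold_funds), the K-axiom yields O(¬hold_funds).
The contrapositive of premise 3 (O(¬quarantine_report → hold_funds)) is O(¬hold_funds → quarantine_report), and O(¬hold_funds) is already established, so O(quarantine_report).
Premises 1, 5, 8, 11 do not contribute to this derivation.
So O(quarantine_report) holds, i.e. F(¬quarantine_report). The claim follows.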